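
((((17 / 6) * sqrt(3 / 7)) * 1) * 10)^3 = 614125 * sqrt(21) / 441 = 6381.57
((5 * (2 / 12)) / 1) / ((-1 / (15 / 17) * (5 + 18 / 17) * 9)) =-25 / 1854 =-0.01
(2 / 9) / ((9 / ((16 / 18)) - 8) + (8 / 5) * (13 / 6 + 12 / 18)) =80 / 2397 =0.03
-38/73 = -0.52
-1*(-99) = 99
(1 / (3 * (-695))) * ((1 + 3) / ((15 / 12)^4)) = -1024 / 1303125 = -0.00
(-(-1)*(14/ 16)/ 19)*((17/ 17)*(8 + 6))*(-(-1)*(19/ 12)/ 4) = 49/ 192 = 0.26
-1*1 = -1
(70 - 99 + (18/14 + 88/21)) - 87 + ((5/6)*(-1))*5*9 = -6217/42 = -148.02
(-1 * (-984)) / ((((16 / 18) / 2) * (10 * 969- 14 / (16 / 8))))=2214 / 9683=0.23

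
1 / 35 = 0.03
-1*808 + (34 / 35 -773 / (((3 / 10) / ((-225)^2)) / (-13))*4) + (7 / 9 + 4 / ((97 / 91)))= 207256832104667 / 30555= 6783074197.50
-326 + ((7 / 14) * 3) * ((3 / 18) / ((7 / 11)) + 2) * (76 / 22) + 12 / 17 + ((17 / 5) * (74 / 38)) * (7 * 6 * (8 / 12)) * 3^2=336985119 / 248710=1354.93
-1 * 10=-10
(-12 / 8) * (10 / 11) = -15 / 11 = -1.36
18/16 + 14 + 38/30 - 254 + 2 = -28273/120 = -235.61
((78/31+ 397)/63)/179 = 12385/349587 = 0.04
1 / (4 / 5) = 5 / 4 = 1.25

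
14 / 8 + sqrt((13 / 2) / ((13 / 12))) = 7 / 4 + sqrt(6) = 4.20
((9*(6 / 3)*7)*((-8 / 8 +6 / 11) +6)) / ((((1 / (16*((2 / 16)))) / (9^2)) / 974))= 110250778.91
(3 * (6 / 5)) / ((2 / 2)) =18 / 5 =3.60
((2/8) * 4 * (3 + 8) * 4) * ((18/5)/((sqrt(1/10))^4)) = 15840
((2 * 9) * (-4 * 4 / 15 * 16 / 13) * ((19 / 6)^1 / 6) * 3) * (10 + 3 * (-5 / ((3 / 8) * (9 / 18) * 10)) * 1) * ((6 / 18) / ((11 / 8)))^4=-19922944 / 77084865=-0.26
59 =59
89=89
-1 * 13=-13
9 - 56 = -47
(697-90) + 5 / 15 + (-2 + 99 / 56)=607.10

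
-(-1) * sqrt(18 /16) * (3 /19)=9 * sqrt(2) /76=0.17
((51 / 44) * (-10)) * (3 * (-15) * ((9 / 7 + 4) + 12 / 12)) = 22950 / 7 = 3278.57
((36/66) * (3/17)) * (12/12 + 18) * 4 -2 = 994/187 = 5.32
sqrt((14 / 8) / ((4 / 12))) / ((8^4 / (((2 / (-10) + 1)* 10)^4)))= 2.29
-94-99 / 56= -5363 / 56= -95.77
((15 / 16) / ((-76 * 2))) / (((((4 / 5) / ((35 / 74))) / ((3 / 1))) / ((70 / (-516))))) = 91875 / 61908992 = 0.00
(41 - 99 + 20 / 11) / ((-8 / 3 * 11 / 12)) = 2781 / 121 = 22.98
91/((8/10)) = 455/4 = 113.75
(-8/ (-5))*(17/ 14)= 68/ 35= 1.94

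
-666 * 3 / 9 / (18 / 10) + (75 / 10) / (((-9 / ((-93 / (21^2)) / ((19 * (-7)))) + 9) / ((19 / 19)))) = -962997 / 7808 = -123.33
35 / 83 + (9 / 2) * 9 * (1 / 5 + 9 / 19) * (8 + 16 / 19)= 36206023 / 149815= 241.67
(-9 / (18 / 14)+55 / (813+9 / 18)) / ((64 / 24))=-33837 / 13016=-2.60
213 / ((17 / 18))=225.53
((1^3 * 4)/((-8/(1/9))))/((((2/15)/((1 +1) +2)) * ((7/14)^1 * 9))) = -10/27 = -0.37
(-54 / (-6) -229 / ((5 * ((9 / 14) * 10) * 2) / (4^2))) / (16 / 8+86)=-10799 / 19800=-0.55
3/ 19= 0.16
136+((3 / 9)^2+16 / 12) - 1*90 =427 / 9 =47.44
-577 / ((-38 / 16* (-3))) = -4616 / 57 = -80.98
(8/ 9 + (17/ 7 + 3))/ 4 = 199/ 126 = 1.58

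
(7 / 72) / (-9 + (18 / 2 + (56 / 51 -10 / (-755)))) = 17969 / 205392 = 0.09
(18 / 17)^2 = 324 / 289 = 1.12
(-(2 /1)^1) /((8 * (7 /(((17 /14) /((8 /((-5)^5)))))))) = 53125 /3136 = 16.94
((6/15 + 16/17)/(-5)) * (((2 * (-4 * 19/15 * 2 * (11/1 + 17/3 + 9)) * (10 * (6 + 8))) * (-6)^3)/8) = -224155008/425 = -527423.55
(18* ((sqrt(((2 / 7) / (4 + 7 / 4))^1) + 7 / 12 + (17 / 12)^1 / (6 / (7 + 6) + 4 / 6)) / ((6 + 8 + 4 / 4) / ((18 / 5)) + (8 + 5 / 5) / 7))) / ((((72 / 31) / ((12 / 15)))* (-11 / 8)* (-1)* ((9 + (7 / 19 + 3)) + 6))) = 56544* sqrt(322) / 101100065 + 4003433 / 48352205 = 0.09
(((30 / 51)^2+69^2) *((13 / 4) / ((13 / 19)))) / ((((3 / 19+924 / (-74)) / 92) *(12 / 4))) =-422731245119 / 7514289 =-56256.99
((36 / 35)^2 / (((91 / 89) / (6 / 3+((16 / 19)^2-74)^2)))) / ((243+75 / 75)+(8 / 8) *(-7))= 26924611737888 / 1147675144525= 23.46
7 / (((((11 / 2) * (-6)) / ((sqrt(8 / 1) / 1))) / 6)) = -28 * sqrt(2) / 11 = -3.60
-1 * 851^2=-724201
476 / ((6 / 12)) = 952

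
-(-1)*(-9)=-9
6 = 6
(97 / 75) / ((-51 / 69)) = -2231 / 1275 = -1.75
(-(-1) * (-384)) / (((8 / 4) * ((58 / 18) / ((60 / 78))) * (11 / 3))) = -51840 / 4147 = -12.50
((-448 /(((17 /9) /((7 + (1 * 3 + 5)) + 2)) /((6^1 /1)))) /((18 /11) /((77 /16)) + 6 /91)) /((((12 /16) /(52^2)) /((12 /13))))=-147751059456 /745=-198323569.74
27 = 27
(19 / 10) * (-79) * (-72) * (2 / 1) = 108072 / 5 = 21614.40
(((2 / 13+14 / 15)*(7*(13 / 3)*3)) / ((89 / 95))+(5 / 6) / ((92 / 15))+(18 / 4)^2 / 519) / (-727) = -899021461 / 6178877688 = -0.15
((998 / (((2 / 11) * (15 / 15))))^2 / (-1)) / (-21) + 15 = 30129436 / 21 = 1434735.05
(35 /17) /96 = 35 /1632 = 0.02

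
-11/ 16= -0.69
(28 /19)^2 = 784 /361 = 2.17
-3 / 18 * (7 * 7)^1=-49 / 6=-8.17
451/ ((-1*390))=-451/ 390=-1.16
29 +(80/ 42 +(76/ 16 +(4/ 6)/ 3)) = 9041/ 252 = 35.88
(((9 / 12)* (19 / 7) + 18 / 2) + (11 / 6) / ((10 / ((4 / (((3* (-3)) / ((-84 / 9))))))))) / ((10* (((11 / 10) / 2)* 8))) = 0.27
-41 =-41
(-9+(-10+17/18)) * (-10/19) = 1625/171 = 9.50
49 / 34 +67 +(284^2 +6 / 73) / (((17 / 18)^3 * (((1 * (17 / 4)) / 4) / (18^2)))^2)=10763536740852718727455 / 1018460586386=10568437193.08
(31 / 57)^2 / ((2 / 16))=7688 / 3249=2.37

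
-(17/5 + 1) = -22/5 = -4.40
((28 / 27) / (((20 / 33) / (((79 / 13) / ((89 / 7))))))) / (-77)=-553 / 52065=-0.01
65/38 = 1.71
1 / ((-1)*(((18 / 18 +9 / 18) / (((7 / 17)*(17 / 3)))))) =-14 / 9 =-1.56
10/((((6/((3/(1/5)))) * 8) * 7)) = 25/56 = 0.45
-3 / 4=-0.75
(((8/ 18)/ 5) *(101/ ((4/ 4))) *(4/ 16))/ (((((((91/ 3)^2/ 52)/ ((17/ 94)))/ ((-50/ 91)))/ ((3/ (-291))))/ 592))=20329280/ 264271553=0.08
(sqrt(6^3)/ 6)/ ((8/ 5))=5 * sqrt(6)/ 8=1.53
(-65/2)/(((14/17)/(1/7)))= -1105/196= -5.64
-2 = -2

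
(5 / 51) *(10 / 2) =25 / 51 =0.49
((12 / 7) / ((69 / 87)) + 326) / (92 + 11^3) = 52834 / 229103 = 0.23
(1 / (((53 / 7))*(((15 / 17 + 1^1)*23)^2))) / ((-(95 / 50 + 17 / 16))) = -10115 / 425265216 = -0.00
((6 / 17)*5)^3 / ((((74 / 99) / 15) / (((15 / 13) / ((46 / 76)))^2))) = 400.79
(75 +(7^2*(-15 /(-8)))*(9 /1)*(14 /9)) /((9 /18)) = 5445 /2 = 2722.50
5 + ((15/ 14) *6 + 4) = 108/ 7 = 15.43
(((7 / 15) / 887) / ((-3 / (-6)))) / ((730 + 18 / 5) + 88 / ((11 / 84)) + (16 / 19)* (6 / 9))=133 / 177735286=0.00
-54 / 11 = -4.91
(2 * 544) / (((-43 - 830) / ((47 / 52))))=-12784 / 11349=-1.13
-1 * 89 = -89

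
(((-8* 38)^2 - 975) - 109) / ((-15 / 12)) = -365328 / 5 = -73065.60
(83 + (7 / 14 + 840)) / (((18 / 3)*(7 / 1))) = 1847 / 84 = 21.99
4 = 4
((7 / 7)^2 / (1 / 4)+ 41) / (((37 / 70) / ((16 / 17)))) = 50400 / 629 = 80.13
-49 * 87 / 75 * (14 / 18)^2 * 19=-1322951 / 2025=-653.31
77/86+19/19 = 163/86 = 1.90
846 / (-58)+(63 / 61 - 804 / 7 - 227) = -4401049 / 12383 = -355.41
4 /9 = 0.44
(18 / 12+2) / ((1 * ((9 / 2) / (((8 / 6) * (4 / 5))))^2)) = 3584 / 18225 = 0.20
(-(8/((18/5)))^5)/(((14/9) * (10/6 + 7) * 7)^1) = -800000/1393119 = -0.57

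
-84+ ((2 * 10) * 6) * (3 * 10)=3516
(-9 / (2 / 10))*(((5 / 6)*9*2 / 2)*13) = -8775 / 2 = -4387.50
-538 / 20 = -269 / 10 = -26.90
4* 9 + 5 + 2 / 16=41.12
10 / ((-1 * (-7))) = 10 / 7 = 1.43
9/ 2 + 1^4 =11/ 2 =5.50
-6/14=-3/7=-0.43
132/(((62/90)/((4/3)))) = 7920/31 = 255.48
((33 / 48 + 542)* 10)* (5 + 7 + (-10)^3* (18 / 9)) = -10788627.50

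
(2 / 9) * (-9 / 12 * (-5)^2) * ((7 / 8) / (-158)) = 175 / 7584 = 0.02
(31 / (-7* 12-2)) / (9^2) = -31 / 6966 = -0.00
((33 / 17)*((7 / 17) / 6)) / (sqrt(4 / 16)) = 0.27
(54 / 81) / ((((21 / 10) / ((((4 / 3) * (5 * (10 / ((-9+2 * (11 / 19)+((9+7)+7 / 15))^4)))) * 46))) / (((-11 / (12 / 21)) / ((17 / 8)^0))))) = -7727628046875 / 2281432014481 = -3.39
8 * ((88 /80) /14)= 22 /35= 0.63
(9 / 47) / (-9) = -0.02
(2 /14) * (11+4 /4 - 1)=11 /7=1.57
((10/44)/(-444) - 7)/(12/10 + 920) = -0.01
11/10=1.10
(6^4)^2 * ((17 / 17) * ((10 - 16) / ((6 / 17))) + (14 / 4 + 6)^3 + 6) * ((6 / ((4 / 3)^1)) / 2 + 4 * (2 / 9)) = 4462197336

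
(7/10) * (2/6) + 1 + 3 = 127/30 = 4.23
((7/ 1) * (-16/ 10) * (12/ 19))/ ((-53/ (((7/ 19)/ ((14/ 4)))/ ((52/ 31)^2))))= 80724/ 16167385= 0.00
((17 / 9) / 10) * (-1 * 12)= -2.27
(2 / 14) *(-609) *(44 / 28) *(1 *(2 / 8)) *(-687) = 657459 / 28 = 23480.68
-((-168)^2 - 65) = -28159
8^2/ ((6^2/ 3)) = 16/ 3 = 5.33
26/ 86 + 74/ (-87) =-0.55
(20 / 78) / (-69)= -10 / 2691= -0.00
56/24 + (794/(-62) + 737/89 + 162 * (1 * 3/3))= 1322729/8277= 159.81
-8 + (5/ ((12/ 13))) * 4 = 13.67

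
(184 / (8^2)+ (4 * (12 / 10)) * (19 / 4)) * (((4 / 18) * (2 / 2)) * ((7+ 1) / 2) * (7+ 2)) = 1027 / 5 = 205.40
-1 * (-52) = 52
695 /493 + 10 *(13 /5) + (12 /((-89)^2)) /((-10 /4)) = 535170533 /19525265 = 27.41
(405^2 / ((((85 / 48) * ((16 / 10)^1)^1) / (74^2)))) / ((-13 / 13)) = -5389205400 / 17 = -317012082.35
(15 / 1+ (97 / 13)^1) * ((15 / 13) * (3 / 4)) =3285 / 169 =19.44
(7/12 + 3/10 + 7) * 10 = 473/6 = 78.83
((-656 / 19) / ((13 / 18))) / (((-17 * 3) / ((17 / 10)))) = 1968 / 1235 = 1.59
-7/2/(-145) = 7/290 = 0.02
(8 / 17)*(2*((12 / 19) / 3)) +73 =23643 / 323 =73.20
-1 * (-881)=881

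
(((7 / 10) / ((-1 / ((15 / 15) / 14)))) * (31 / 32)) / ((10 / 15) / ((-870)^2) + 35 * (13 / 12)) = -3519585 / 2755116064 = -0.00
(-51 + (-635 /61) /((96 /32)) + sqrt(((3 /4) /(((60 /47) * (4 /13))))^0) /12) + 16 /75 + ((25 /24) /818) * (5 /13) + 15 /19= -394763402257 /7394883600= -53.38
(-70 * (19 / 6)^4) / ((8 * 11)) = -4561235 / 57024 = -79.99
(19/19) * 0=0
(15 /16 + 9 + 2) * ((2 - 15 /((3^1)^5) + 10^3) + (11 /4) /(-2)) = 123837715 /10368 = 11944.22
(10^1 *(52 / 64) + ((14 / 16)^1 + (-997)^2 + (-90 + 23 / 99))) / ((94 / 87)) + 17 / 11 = 2853572749 / 3102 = 919913.85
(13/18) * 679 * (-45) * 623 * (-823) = 22629294415/2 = 11314647207.50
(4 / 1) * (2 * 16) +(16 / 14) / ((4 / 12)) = 131.43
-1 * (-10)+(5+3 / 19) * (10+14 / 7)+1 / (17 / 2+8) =45116 / 627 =71.96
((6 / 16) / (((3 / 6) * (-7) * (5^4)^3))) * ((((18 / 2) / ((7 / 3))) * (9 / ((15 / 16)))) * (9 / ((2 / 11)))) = -48114 / 59814453125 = -0.00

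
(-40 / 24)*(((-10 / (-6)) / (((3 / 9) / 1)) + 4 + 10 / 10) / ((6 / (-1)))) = 25 / 9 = 2.78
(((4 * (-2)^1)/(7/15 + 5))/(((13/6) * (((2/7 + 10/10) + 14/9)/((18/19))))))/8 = -51030/1812733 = -0.03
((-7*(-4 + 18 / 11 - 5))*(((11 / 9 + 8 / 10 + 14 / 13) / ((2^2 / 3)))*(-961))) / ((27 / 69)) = -841527519 / 2860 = -294240.39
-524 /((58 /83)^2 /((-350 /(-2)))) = -157930325 /841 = -187788.73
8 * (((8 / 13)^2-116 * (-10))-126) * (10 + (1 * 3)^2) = 26571120 / 169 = 157225.56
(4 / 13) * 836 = 3344 / 13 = 257.23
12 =12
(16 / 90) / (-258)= -4 / 5805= -0.00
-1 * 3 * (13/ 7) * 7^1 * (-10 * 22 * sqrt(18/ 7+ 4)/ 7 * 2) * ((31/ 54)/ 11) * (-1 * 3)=-8060 * sqrt(322)/ 147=-983.89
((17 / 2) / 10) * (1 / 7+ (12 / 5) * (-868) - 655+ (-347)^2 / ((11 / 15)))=1056729741 / 7700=137237.63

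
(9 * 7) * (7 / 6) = 73.50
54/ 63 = 6/ 7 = 0.86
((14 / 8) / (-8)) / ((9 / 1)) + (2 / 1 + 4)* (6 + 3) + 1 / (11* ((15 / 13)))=856223 / 15840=54.05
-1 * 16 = -16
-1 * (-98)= 98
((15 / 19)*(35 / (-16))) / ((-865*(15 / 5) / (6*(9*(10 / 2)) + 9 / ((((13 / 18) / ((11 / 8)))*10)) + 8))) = 1018157 / 5469568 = 0.19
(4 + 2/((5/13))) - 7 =11/5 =2.20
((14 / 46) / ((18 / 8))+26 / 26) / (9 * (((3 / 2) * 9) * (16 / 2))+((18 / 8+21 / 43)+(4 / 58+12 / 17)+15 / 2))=19927060 / 17254606923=0.00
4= 4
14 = 14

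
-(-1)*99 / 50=99 / 50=1.98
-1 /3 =-0.33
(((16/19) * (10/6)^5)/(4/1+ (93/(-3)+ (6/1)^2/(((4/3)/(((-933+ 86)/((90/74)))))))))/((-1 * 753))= 31250/40916117169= 0.00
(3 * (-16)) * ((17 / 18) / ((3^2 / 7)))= -952 / 27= -35.26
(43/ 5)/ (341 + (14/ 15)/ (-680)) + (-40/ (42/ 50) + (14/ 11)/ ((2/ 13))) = -15796484617/ 401730483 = -39.32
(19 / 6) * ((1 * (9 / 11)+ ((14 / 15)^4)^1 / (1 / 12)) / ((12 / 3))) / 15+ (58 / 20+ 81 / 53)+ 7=42330976753 / 3541725000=11.95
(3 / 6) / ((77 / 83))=83 / 154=0.54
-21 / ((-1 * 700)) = 3 / 100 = 0.03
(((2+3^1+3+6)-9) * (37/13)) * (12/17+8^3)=1612460/221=7296.20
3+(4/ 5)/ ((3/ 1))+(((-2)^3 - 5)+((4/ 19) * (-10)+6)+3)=-809/ 285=-2.84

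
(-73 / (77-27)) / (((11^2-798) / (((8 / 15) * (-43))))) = -12556 / 253875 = -0.05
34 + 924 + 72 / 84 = 6712 / 7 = 958.86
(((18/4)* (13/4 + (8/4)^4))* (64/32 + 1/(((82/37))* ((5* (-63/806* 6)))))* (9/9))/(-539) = -140069/482160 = -0.29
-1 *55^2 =-3025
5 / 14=0.36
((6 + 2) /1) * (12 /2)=48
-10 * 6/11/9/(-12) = 5/99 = 0.05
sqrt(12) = 2 * sqrt(3) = 3.46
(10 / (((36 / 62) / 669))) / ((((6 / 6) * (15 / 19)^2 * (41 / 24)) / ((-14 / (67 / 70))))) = -3913089824 / 24723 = -158277.31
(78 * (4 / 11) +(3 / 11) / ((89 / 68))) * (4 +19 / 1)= 643356 / 979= 657.16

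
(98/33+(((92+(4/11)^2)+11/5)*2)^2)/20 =19544224721/10980750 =1779.86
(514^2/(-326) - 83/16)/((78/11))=-23398067/203424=-115.02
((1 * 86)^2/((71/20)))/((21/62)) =9171040/1491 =6150.93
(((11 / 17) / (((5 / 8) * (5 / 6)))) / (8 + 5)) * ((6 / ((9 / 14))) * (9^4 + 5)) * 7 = 226500736 / 5525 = 40995.61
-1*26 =-26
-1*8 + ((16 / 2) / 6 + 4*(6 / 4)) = -2 / 3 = -0.67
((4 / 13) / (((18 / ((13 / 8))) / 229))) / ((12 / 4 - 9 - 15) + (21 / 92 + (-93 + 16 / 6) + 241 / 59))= -310753 / 5228157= -0.06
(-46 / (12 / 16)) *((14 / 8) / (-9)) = 11.93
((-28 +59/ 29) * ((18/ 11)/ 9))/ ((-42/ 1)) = 251/ 2233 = 0.11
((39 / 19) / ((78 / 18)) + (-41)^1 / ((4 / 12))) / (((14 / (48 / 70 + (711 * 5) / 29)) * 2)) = -72820422 / 134995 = -539.43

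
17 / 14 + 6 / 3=45 / 14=3.21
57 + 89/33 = 1970/33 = 59.70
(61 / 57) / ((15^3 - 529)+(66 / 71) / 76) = 8662 / 23035623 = 0.00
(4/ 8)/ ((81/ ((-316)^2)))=49928/ 81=616.40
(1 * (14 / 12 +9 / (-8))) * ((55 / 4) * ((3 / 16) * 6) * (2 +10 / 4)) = 1485 / 512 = 2.90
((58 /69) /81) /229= 58 /1279881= 0.00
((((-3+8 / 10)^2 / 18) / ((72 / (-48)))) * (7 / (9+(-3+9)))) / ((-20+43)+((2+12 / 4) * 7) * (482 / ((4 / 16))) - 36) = -847 / 683103375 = -0.00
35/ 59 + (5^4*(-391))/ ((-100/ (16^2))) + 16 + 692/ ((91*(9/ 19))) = 30231195133/ 48321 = 625632.65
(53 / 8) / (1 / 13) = 689 / 8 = 86.12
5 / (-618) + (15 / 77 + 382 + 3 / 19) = 382.34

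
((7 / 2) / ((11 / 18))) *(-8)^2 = 4032 / 11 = 366.55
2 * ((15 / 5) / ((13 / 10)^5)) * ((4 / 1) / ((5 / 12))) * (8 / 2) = 23040000 / 371293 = 62.05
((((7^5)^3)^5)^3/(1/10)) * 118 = 16555450783047058552013563268568539297939869829141388011100277981488678120050266837671975524389597642301139911665081105230339498580448279678504500197985706885741435983851872129629889283414152260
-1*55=-55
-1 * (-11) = 11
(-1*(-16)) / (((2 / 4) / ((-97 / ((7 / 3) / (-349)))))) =3249888 / 7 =464269.71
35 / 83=0.42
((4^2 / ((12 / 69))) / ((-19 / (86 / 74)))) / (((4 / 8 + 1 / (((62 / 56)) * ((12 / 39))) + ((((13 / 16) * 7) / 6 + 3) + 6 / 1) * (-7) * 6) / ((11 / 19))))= 21583936 / 2745277567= 0.01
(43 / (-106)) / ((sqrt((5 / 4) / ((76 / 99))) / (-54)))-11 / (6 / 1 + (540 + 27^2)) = -11 / 1275 + 1548 * sqrt(1045) / 2915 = 17.16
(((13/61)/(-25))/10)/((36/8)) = -13/68625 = -0.00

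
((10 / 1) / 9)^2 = 100 / 81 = 1.23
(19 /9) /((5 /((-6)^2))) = 76 /5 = 15.20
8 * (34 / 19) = 272 / 19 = 14.32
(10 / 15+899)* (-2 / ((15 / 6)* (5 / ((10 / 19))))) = -21592 / 285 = -75.76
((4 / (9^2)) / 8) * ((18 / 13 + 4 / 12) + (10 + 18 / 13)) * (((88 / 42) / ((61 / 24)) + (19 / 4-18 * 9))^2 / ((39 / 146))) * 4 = 380397239250625 / 12836065788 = 29635.03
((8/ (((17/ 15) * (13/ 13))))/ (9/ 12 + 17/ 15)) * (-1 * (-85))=36000/ 113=318.58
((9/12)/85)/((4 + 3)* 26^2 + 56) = 1/542640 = 0.00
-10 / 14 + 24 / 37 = -17 / 259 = -0.07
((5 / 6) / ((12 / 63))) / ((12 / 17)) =595 / 96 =6.20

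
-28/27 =-1.04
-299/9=-33.22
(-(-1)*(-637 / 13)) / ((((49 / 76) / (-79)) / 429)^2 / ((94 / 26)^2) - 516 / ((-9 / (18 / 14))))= -29743980164802288 / 44746045962226663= -0.66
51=51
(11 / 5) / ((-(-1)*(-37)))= -0.06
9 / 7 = 1.29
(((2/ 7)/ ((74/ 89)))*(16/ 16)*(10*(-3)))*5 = -13350/ 259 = -51.54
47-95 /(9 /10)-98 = -1409 /9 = -156.56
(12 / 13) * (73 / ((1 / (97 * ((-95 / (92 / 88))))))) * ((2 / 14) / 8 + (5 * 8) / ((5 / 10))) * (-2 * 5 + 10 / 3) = 663156184900 / 2093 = 316844808.84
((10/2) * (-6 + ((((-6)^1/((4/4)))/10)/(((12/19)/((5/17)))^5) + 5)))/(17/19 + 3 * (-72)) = 11335037183885/481320345885696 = 0.02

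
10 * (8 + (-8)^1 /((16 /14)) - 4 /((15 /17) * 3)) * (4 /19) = -184 /171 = -1.08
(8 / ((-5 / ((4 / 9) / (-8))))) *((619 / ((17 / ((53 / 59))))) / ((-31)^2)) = 131228 / 43374735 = 0.00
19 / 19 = 1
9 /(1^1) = 9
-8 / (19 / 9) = -72 / 19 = -3.79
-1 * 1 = -1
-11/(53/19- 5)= 209/42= 4.98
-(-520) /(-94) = -260 /47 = -5.53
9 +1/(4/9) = 45/4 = 11.25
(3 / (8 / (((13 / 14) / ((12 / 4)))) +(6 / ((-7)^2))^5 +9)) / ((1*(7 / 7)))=3672178237 / 42653796295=0.09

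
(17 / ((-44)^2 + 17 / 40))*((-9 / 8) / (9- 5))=-255 / 103276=-0.00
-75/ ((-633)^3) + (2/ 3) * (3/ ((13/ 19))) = 2.92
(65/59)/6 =65/354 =0.18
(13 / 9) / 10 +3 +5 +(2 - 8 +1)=283 / 90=3.14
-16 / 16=-1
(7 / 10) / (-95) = -7 / 950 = -0.01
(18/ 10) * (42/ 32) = 189/ 80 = 2.36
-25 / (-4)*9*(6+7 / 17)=24525 / 68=360.66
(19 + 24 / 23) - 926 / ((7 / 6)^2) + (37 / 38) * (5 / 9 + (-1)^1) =-127331167 / 192717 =-660.72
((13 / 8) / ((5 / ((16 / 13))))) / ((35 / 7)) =2 / 25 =0.08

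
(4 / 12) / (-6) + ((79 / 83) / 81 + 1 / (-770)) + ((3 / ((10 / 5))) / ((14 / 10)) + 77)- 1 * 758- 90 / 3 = -3675327823 / 5176710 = -709.97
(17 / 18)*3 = 17 / 6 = 2.83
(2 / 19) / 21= 2 / 399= 0.01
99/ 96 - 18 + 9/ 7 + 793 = 174119/ 224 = 777.32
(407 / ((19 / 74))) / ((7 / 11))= 331298 / 133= 2490.96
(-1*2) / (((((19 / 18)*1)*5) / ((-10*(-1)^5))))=-72 / 19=-3.79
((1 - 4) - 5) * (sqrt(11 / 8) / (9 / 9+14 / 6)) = -3 * sqrt(22) / 5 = -2.81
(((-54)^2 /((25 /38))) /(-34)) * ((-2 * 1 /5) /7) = 110808 /14875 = 7.45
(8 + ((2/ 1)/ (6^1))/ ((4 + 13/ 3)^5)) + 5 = 126953206/ 9765625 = 13.00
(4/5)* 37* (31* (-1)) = -4588/5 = -917.60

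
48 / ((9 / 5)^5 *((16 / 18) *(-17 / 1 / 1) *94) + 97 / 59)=-8850000 / 4948370491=-0.00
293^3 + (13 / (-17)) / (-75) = 32071040188 / 1275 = 25153757.01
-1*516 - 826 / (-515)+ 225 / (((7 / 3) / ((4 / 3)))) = -1390898 / 3605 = -385.82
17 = 17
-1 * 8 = -8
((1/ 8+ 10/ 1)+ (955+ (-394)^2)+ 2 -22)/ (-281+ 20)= -416483/ 696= -598.40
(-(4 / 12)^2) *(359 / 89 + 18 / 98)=-18392 / 39249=-0.47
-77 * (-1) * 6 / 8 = 231 / 4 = 57.75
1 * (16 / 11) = 16 / 11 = 1.45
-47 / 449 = -0.10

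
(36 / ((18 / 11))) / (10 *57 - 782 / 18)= 198 / 4739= 0.04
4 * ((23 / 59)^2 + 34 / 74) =315000 / 128797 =2.45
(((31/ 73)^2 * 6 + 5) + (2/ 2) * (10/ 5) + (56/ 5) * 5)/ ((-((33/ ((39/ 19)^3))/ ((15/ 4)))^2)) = -30040659079379325/ 485369719707664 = -61.89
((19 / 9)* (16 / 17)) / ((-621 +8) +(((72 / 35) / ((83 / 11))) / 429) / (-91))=-1044730960 / 322316687907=-0.00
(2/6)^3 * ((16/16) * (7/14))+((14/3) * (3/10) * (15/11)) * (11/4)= 569/108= 5.27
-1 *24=-24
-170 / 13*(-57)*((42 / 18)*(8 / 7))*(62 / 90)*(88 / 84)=3524576 / 2457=1434.50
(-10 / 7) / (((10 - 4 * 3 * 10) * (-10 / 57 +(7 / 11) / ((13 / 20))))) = 741 / 45850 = 0.02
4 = 4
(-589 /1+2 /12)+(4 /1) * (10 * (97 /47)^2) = -5546237 /13254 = -418.46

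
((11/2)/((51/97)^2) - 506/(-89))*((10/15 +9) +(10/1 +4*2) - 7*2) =485588543/1388934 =349.61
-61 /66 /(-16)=61 /1056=0.06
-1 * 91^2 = -8281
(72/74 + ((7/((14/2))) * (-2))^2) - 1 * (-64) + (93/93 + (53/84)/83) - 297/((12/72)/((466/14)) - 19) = 586491514879/6850234020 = 85.62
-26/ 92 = -13/ 46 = -0.28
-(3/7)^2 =-9/49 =-0.18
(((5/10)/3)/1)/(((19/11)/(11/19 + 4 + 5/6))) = 6787/12996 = 0.52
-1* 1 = -1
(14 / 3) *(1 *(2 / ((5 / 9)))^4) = 489888 / 625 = 783.82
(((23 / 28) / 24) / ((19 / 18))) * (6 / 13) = 207 / 13832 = 0.01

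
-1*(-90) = 90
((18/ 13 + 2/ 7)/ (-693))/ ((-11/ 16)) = 2432/ 693693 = 0.00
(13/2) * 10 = 65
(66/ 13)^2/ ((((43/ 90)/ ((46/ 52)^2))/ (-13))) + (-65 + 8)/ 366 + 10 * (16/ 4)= -508.97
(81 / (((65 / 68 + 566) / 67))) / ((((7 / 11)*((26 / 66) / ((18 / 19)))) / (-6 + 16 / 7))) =-1607520816 / 11964281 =-134.36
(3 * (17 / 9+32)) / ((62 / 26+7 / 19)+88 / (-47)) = 115.44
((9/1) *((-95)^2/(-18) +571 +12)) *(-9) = -13221/2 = -6610.50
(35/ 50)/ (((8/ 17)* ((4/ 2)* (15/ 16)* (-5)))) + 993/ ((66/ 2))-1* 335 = -2516809/ 8250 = -305.07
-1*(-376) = 376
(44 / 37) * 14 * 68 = 41888 / 37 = 1132.11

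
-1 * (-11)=11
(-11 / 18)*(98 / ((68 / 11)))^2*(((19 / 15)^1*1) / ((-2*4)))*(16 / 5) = 60718889 / 780300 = 77.81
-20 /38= -10 /19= -0.53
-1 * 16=-16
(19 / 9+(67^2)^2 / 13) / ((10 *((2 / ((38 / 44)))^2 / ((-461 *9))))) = -1886385529841 / 15730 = -119922792.74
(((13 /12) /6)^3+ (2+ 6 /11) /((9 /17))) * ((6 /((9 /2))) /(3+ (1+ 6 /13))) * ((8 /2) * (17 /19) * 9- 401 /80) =10622276718287 /271470735360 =39.13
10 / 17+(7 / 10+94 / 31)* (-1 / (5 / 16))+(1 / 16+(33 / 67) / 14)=-1112956133 / 98865200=-11.26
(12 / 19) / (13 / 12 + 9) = 144 / 2299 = 0.06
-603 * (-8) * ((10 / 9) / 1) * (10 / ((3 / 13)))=696800 / 3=232266.67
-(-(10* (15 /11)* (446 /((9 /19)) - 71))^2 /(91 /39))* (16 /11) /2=43924886.41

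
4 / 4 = 1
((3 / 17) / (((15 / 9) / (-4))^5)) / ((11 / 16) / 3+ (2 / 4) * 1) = -35831808 / 1859375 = -19.27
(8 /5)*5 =8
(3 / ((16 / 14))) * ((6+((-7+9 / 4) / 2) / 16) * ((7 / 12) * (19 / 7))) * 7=697319 / 4096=170.24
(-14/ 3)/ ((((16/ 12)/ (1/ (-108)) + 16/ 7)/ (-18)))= -147/ 248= -0.59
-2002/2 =-1001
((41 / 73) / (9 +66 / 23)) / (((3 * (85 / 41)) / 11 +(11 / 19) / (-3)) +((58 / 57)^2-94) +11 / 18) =-921184638 / 1790683937861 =-0.00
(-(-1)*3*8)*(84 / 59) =2016 / 59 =34.17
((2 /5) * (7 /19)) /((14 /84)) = 84 /95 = 0.88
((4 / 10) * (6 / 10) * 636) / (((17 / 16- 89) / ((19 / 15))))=-128896 / 58625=-2.20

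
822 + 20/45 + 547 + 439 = 16276/9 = 1808.44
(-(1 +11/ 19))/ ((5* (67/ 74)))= -444/ 1273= -0.35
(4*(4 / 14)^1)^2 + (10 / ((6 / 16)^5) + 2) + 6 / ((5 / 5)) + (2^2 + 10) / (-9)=16148606 / 11907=1356.23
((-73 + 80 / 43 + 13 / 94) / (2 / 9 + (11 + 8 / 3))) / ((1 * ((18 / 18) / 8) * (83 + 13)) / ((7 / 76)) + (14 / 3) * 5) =-54240543 / 1629936500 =-0.03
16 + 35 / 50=167 / 10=16.70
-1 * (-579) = 579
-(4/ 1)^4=-256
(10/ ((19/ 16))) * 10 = 1600/ 19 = 84.21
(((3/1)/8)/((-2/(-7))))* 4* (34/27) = 119/18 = 6.61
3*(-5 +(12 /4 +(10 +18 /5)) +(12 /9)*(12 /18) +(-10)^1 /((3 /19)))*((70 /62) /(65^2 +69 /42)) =-224224 /5503089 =-0.04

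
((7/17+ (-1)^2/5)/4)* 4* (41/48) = 533/1020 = 0.52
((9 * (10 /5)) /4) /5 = 9 /10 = 0.90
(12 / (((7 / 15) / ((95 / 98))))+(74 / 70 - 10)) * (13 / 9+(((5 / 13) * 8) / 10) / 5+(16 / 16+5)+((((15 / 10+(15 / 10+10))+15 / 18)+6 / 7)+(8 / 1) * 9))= 21148279697 / 14045850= 1505.66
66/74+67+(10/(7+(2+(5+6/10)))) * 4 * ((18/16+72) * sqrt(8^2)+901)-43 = 11063633/2701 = 4096.12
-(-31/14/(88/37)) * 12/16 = 3441/4928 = 0.70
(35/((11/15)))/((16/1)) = 525/176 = 2.98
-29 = -29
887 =887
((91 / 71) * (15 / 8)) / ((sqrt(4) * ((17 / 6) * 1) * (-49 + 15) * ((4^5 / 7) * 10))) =-5733 / 672366592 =-0.00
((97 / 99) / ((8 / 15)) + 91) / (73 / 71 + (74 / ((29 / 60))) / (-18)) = -50464031 / 4064632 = -12.42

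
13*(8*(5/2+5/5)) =364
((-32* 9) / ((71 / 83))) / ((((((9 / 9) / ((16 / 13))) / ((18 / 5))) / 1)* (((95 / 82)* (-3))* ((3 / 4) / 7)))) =1756274688 / 438425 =4005.87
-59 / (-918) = 59 / 918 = 0.06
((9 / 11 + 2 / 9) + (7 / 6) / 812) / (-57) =-23929 / 1309176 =-0.02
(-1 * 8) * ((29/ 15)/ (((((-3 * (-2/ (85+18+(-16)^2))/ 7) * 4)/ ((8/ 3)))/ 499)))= -290924984/ 135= -2154999.88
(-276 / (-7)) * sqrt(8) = 552 * sqrt(2) / 7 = 111.52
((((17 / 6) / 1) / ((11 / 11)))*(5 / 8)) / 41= 85 / 1968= 0.04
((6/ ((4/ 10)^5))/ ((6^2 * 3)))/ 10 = 625/ 1152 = 0.54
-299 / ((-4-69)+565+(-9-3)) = -299 / 480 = -0.62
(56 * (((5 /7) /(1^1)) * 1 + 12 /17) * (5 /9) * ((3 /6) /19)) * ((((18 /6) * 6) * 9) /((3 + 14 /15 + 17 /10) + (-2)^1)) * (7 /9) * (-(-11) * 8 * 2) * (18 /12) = 374774400 /35207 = 10644.88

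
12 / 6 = 2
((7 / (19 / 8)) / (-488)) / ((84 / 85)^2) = -7225 / 1168272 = -0.01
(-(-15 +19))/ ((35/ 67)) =-268/ 35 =-7.66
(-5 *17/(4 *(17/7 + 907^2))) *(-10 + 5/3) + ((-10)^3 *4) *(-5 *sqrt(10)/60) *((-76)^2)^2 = 2975/13820544 + 33362176000 *sqrt(10)/3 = 35166821286.47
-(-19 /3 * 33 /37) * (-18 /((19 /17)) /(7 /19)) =-63954 /259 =-246.93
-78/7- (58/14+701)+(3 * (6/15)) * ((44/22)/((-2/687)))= -53924/35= -1540.69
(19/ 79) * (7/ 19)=7/ 79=0.09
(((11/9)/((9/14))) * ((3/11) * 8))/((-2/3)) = -56/9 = -6.22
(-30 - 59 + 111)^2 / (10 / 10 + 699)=0.69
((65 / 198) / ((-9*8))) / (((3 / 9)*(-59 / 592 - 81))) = 2405 / 14259267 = 0.00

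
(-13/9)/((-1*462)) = 13/4158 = 0.00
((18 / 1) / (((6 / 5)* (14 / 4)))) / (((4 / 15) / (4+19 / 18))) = 325 / 4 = 81.25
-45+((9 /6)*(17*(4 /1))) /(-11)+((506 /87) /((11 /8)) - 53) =-98612 /957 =-103.04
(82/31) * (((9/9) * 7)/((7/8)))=656/31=21.16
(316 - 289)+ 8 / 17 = 467 / 17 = 27.47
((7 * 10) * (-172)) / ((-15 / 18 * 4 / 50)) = 180600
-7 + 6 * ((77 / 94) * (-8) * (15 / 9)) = -3409 / 47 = -72.53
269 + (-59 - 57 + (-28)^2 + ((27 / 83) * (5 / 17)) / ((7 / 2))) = 9255019 / 9877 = 937.03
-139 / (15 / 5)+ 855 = 2426 / 3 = 808.67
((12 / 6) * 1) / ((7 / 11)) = 22 / 7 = 3.14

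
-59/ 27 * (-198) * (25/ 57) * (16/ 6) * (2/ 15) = 103840/ 1539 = 67.47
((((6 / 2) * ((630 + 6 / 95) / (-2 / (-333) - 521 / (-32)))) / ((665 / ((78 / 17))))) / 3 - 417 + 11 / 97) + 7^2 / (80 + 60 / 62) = -3775897860952686403 / 9076360935678050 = -416.01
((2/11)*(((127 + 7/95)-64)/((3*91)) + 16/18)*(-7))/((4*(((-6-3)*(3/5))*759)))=43568/501115329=0.00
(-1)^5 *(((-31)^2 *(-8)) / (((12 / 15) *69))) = 9610 / 69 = 139.28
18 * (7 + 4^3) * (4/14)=2556/7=365.14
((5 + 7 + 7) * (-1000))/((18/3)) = -3166.67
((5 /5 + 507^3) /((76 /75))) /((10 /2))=488714415 /19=25721811.32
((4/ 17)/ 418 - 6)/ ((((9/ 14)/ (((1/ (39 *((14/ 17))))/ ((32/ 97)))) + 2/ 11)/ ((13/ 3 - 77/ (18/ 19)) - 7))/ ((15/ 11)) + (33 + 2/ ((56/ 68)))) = -5467388801/ 32230983697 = -0.17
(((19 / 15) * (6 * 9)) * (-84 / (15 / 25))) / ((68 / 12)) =-28728 / 17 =-1689.88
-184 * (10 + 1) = -2024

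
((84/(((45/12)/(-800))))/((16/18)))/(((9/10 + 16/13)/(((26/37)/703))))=-68140800/7205047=-9.46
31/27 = 1.15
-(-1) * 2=2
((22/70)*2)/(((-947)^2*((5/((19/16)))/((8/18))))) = 209/2824948350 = 0.00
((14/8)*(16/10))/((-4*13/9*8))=-63/1040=-0.06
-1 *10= -10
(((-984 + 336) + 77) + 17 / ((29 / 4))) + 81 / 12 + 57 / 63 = -1366597 / 2436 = -561.00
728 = 728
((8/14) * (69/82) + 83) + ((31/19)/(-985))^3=157050087193739108/1881271130976125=83.48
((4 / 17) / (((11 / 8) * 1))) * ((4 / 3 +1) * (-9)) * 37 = -24864 / 187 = -132.96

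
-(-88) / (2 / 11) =484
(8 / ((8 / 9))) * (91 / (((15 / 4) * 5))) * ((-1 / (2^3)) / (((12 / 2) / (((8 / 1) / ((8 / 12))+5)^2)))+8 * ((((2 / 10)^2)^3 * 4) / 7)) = -410901907 / 1562500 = -262.98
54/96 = 0.56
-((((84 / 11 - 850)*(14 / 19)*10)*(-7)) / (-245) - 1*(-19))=33093 / 209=158.34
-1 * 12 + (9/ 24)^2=-759/ 64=-11.86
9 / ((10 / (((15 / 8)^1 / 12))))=9 / 64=0.14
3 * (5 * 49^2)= 36015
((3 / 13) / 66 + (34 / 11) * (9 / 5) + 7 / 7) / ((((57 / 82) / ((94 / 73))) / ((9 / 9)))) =36192914 / 2975115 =12.17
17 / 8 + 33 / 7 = 383 / 56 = 6.84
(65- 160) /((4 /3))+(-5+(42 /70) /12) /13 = -4656 /65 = -71.63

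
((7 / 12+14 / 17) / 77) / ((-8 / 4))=-41 / 4488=-0.01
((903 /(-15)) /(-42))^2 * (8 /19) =3698 /4275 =0.87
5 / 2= 2.50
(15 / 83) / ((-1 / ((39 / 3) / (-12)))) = 65 / 332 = 0.20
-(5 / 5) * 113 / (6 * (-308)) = 113 / 1848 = 0.06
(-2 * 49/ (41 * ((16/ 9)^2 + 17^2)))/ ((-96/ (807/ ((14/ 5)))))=152523/ 6209696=0.02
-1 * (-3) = 3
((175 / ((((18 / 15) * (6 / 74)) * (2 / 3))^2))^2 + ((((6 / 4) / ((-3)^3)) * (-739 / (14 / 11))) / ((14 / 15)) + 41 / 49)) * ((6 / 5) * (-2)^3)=-251108295372583 / 15120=-16607691492.90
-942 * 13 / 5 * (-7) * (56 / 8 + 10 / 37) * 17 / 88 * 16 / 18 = 130668902 / 6105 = 21403.59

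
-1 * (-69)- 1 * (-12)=81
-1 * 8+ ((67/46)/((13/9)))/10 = -47237/5980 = -7.90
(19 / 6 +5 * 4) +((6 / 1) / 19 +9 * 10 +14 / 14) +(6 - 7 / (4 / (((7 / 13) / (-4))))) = 1431233 / 11856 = 120.72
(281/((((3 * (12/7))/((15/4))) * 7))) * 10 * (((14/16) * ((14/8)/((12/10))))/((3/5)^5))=5378515625/1119744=4803.34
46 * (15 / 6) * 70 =8050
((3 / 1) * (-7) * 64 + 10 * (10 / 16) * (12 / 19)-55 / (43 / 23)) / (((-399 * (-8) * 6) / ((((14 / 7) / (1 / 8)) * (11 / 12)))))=-6153719 / 5867694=-1.05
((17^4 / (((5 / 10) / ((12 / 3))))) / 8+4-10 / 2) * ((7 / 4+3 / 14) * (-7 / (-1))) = 1148400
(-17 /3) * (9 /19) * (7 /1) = -357 /19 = -18.79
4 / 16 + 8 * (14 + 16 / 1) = 961 / 4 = 240.25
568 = 568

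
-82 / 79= -1.04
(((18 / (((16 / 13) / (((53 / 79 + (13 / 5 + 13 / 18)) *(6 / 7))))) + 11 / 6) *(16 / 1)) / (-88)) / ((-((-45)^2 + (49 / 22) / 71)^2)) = 190940361557 / 82993094879129295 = 0.00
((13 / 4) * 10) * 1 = 65 / 2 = 32.50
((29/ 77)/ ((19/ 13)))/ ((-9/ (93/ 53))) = -0.05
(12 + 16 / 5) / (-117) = -76 / 585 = -0.13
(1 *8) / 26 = 4 / 13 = 0.31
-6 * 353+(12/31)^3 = -63095610/29791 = -2117.94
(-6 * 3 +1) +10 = -7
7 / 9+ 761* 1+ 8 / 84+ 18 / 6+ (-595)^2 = 22351762 / 63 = 354789.87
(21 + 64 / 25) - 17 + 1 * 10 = 414 / 25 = 16.56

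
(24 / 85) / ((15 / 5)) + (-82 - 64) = -12402 / 85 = -145.91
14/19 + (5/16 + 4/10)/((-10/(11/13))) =133687/197600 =0.68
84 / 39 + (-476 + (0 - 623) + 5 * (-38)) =-16729 / 13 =-1286.85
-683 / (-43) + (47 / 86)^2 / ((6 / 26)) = 17.18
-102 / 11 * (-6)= 612 / 11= 55.64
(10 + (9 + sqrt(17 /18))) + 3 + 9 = sqrt(34) /6 + 31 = 31.97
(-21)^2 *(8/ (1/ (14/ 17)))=49392/ 17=2905.41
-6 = -6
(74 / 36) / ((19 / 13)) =481 / 342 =1.41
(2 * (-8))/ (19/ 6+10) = -96/ 79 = -1.22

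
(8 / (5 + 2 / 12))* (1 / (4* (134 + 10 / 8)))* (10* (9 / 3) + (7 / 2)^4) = 8643 / 16771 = 0.52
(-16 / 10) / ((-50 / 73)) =292 / 125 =2.34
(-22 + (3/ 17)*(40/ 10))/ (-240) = 181/ 2040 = 0.09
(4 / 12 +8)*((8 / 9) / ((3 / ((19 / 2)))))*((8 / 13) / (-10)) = -1520 / 1053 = -1.44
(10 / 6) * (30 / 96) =25 / 48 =0.52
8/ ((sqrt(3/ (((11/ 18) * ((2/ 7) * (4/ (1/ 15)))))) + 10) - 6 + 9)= 22880/ 37117 - 48 * sqrt(385)/ 37117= 0.59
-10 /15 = -2 /3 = -0.67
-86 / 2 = -43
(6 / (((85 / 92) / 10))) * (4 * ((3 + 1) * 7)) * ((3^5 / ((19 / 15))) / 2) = 697673.31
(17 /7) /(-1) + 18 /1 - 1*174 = -1109 /7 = -158.43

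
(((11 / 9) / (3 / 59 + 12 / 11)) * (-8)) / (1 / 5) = -285560 / 6669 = -42.82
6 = 6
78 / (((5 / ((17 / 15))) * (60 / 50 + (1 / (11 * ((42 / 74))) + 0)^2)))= 23585562 / 1635055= 14.42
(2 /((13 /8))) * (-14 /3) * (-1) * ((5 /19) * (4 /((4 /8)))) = 8960 /741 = 12.09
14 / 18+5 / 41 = 0.90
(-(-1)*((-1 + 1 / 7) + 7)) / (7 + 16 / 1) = 43 / 161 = 0.27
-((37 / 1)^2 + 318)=-1687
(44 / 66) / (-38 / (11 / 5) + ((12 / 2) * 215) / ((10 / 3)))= 22 / 12201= 0.00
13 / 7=1.86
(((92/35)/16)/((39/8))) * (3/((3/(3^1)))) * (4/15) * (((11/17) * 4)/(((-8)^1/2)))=-2024/116025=-0.02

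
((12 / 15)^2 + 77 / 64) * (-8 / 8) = -2949 / 1600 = -1.84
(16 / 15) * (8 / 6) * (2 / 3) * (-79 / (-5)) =10112 / 675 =14.98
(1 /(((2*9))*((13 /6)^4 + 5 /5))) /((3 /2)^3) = 64 /89571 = 0.00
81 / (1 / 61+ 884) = 0.09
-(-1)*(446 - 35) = 411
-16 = -16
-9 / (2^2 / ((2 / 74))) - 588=-87033 / 148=-588.06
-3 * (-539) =1617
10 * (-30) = -300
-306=-306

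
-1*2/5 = -2/5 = -0.40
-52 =-52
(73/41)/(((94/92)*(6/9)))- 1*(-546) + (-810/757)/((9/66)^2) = 716344383/1458739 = 491.07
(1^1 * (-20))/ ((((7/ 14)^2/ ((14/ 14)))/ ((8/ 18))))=-320/ 9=-35.56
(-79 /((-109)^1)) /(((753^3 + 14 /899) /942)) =66901782 /41838019527533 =0.00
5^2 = 25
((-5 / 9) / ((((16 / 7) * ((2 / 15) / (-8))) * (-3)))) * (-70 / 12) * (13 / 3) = 79625 / 648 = 122.88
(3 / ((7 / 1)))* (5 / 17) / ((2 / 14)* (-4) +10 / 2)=15 / 527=0.03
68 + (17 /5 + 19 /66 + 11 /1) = 27287 /330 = 82.69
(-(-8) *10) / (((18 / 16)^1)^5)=2621440 / 59049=44.39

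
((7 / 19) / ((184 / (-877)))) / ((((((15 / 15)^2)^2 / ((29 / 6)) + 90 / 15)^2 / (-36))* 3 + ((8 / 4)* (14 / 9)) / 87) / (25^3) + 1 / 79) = -172069743234375 / 1220460322808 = -140.99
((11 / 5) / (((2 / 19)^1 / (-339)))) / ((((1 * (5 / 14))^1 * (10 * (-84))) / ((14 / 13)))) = 165319 / 6500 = 25.43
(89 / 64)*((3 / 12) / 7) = 89 / 1792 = 0.05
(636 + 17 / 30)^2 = 364695409 / 900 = 405217.12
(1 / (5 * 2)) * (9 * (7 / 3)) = 2.10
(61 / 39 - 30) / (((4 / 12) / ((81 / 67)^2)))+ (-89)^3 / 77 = -41700139406 / 4493489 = -9280.12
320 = 320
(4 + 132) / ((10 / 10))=136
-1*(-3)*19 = 57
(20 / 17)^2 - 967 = -279063 / 289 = -965.62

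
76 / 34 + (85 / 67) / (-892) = 2269587 / 1015988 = 2.23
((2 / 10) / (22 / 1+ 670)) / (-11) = -1 / 38060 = -0.00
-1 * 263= -263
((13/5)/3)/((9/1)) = 13/135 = 0.10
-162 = -162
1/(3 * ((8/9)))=3/8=0.38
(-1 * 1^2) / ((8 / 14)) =-7 / 4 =-1.75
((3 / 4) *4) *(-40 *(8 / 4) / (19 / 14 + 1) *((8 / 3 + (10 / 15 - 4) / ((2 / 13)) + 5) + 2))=13440 / 11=1221.82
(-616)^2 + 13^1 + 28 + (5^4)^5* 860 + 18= 82015991211317015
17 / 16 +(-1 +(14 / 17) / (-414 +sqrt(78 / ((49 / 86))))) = 2877391 / 47552944- 49 *sqrt(1677) / 35664708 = 0.06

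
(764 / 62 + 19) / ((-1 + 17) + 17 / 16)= 15536 / 8463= 1.84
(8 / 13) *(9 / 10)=36 / 65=0.55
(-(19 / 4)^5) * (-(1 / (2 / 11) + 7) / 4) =61902475 / 8192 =7556.45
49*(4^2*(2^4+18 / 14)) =13552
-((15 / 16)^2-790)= 789.12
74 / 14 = 37 / 7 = 5.29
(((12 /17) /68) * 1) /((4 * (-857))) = -3 /990692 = -0.00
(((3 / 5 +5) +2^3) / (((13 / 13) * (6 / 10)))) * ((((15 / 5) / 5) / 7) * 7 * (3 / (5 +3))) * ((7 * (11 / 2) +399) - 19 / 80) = 1784031 / 800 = 2230.04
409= 409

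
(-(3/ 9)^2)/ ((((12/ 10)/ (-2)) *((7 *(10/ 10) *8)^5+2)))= 5/ 14869758006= 0.00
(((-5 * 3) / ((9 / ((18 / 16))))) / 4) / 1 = -15 / 32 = -0.47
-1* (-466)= 466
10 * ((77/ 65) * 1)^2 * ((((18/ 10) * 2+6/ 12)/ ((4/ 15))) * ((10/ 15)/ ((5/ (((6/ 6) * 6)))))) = 729267/ 4225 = 172.61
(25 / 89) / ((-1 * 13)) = -0.02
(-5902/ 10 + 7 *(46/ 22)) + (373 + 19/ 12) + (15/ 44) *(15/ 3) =-65761/ 330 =-199.28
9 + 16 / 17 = 169 / 17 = 9.94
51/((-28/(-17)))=867/28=30.96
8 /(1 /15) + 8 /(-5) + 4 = 612 /5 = 122.40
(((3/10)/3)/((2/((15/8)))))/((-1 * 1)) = -3/32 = -0.09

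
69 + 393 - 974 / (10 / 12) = -3534 / 5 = -706.80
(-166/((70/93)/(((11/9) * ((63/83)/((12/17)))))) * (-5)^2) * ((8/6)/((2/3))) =-28985/2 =-14492.50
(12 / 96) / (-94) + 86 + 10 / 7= 460217 / 5264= 87.43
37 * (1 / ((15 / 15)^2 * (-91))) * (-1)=37 / 91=0.41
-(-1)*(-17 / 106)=-17 / 106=-0.16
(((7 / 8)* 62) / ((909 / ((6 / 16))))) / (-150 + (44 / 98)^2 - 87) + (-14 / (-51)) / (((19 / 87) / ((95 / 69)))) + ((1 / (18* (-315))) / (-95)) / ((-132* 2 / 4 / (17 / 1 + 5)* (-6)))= 3013787145149745359 / 1741559204392408800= 1.73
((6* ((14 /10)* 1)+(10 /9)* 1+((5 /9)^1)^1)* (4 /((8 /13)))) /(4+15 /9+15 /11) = 9.31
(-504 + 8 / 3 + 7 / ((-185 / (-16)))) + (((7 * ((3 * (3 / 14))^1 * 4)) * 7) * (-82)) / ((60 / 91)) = -1794973 / 111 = -16170.93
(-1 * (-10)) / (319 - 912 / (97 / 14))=194 / 3635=0.05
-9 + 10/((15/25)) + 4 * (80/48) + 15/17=776/51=15.22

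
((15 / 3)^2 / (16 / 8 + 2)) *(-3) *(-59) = 1106.25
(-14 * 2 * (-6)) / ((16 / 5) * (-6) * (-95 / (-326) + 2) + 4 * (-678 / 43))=-245315 / 156337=-1.57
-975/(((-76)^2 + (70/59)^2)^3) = -3163540023075/625702300983499668032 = -0.00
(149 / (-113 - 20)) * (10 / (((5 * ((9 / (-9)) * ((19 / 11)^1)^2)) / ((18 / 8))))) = 162261 / 96026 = 1.69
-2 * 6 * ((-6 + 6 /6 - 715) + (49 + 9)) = 7944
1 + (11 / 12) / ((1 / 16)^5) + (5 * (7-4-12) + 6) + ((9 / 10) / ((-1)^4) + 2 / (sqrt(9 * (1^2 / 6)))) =2 * sqrt(6) / 3 + 28834727 / 30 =961159.20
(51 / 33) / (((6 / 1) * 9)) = 17 / 594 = 0.03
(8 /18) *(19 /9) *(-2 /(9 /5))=-760 /729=-1.04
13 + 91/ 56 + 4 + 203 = 1773/ 8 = 221.62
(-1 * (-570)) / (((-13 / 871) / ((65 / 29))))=-2482350 / 29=-85598.28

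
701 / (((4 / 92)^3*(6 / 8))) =11372089.33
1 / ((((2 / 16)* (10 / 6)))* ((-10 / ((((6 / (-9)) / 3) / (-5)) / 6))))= -4 / 1125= -0.00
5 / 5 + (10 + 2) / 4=4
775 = 775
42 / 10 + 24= 141 / 5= 28.20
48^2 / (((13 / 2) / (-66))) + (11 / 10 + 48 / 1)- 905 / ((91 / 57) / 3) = -25045.97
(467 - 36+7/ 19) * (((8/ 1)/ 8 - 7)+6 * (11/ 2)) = 221292/ 19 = 11646.95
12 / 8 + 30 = 63 / 2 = 31.50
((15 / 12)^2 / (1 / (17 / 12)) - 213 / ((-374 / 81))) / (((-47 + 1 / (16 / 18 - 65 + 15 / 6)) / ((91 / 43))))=-175171466197 / 80499029952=-2.18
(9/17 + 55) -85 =-501/17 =-29.47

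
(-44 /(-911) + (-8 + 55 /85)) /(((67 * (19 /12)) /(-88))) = 119462112 /19714951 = 6.06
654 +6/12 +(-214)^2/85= 202857/170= 1193.28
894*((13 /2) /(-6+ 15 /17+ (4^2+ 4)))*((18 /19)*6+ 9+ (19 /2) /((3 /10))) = 86998418 /4807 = 18098.28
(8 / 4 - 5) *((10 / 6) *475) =-2375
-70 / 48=-35 / 24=-1.46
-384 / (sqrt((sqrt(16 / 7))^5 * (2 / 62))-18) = 384 / (-32 * sqrt(31) * 7^(3 / 4) / 1519 + 18) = 21.95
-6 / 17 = -0.35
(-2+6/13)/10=-2/13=-0.15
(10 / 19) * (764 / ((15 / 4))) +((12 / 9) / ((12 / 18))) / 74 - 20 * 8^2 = -2473319 / 2109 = -1172.74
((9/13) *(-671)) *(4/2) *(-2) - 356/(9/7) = 185008/117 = 1581.26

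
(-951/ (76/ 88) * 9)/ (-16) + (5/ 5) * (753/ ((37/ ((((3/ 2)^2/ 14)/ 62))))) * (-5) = 1511200827/ 2440816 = 619.14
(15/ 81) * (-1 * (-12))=20/ 9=2.22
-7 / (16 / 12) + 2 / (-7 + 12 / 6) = -113 / 20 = -5.65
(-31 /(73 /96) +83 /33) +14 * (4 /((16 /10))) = -3.25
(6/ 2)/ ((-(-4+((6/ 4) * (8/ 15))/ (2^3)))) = 10/ 13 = 0.77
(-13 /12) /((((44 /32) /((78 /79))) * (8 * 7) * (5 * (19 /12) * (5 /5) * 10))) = -0.00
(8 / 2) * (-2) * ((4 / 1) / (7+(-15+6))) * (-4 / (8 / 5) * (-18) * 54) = 38880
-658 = -658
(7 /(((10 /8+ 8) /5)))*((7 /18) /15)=98 /999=0.10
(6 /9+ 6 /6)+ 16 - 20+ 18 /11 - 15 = -518 /33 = -15.70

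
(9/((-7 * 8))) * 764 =-1719/14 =-122.79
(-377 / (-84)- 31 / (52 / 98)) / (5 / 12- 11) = 5.10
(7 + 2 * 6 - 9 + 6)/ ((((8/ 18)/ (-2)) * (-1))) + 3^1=75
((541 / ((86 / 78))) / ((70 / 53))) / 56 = 1118247 / 168560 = 6.63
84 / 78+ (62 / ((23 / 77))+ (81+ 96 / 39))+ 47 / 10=887443 / 2990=296.80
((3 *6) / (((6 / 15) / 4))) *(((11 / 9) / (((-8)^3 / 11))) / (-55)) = 11 / 128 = 0.09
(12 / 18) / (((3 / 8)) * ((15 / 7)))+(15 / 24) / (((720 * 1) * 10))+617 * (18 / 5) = 76793347 / 34560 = 2222.03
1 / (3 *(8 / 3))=1 / 8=0.12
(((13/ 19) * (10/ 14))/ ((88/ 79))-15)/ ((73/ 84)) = -511275/ 30514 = -16.76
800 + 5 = 805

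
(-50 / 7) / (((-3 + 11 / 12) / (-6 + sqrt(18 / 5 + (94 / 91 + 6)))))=-144 / 7 + 24 * sqrt(2201290) / 3185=-9.39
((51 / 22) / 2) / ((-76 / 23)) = -1173 / 3344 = -0.35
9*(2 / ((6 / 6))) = 18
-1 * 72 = -72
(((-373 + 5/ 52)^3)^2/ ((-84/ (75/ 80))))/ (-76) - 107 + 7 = 265809955284285817599152005/ 673149717839872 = 394874941249.72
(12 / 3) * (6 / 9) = 8 / 3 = 2.67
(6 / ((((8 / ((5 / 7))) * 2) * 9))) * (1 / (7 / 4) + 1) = 0.05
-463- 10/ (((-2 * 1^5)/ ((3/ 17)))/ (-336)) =-12911/ 17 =-759.47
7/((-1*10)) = -7/10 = -0.70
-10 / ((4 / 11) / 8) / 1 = -220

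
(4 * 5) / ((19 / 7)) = 7.37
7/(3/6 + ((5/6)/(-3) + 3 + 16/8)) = 1.34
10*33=330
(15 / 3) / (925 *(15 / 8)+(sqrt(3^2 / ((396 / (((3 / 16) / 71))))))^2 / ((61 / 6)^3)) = 1772721610 / 614912808489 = 0.00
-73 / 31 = -2.35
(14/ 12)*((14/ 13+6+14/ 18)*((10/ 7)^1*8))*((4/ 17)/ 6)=73520/ 17901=4.11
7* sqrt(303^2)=2121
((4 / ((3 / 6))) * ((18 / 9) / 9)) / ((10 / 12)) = 32 / 15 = 2.13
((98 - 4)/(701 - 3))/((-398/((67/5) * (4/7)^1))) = -6298/2430785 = -0.00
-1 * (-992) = 992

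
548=548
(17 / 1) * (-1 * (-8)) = 136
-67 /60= -1.12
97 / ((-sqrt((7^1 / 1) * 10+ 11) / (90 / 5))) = -194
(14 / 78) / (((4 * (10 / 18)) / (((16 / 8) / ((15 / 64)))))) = 224 / 325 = 0.69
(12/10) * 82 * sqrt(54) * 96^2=13602816 * sqrt(6)/5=6663991.65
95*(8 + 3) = 1045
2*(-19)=-38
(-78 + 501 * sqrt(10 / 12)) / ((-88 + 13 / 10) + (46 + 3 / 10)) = -9.39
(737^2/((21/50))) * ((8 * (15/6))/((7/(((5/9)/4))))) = 678961250/1323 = 513198.22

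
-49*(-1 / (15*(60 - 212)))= -49 / 2280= -0.02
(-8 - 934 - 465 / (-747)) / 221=-18031 / 4233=-4.26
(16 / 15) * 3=16 / 5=3.20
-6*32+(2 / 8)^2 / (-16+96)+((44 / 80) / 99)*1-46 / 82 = -192.55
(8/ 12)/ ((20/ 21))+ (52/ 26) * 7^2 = 987/ 10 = 98.70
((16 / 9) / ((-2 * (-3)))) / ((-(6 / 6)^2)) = -8 / 27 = -0.30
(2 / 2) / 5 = 1 / 5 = 0.20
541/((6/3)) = 541/2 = 270.50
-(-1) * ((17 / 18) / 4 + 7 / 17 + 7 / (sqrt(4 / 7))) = 9.91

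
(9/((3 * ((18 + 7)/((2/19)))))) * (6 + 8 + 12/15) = 444/2375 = 0.19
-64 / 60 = -16 / 15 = -1.07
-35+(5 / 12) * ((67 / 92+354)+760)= 158045 / 368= 429.47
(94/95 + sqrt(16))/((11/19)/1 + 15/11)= 2.57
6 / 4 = 3 / 2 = 1.50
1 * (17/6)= 17/6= 2.83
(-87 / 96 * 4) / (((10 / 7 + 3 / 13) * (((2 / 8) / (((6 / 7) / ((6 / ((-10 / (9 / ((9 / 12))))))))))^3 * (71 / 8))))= 377000 / 14183883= 0.03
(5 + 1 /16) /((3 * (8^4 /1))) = 27 /65536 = 0.00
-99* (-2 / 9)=22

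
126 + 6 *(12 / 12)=132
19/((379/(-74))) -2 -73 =-29831/379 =-78.71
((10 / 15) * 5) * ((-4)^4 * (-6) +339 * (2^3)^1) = 3920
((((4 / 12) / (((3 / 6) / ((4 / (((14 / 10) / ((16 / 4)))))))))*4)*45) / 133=9600 / 931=10.31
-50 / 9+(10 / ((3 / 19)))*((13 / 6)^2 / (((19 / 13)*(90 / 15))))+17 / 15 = 47761 / 1620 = 29.48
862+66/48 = 863.38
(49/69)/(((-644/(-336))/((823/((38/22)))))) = 1774388/10051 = 176.54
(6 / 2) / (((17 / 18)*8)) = 27 / 68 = 0.40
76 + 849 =925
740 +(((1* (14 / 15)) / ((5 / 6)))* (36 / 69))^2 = 244775396 / 330625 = 740.34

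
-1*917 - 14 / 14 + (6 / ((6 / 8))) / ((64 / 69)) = -7275 / 8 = -909.38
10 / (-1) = -10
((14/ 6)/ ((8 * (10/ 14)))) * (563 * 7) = 193109/ 120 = 1609.24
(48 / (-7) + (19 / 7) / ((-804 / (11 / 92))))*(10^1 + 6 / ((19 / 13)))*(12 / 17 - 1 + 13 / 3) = -52245617 / 133722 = -390.70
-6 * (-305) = 1830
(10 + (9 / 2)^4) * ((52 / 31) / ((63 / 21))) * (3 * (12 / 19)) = 445.02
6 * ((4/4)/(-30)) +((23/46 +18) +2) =203/10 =20.30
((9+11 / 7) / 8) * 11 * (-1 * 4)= -407 / 7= -58.14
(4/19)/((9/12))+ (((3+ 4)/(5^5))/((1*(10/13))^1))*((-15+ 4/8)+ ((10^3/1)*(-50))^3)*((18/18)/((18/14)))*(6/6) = -1008583333332450329/3562500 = -283111111110.86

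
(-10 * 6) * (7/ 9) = -140/ 3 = -46.67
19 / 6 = 3.17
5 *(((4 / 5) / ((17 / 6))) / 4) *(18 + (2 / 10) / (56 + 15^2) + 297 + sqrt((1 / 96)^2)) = 111.18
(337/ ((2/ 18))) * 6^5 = 23584608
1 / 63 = 0.02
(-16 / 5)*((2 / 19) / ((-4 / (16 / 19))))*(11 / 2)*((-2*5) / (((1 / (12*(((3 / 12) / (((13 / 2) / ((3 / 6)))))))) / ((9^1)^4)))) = -27713664 / 4693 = -5905.32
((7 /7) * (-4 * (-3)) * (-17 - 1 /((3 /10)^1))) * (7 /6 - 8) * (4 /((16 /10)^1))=12505 /3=4168.33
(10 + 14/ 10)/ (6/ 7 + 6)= 133/ 80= 1.66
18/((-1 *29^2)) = -18/841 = -0.02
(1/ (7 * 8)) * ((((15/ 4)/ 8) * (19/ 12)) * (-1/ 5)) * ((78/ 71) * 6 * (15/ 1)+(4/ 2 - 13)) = -118541/ 508928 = -0.23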